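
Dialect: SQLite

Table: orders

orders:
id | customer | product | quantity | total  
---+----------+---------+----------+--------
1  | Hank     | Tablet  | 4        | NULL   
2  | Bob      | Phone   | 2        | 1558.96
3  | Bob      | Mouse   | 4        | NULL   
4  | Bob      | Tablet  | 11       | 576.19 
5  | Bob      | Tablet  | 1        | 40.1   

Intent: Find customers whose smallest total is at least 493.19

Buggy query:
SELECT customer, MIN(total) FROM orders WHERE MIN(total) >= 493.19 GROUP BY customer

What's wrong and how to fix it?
Bug: Aggregates like MIN are computed per group after WHERE runs

Fix: Replace WHERE with HAVING after the GROUP BY

Corrected query:
SELECT customer, MIN(total) FROM orders GROUP BY customer HAVING MIN(total) >= 493.19

Result:
(no rows)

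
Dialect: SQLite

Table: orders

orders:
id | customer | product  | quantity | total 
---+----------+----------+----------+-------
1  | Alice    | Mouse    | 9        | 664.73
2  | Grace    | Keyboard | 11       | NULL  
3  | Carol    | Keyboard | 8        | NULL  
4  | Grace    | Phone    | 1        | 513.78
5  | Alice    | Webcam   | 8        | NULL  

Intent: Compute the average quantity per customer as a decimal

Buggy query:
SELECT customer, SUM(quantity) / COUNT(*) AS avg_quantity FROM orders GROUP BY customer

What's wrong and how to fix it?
Bug: Both operands are integers, so '/' performs integer division and truncates

Fix: Multiply by 1.0 (or CAST to REAL) to force floating-point division

Corrected query:
SELECT customer, SUM(quantity) * 1.0 / COUNT(*) AS avg_quantity FROM orders GROUP BY customer

Result:
customer | avg_quantity
---------+-------------
Alice    | 8.5         
Carol    | 8           
Grace    | 6           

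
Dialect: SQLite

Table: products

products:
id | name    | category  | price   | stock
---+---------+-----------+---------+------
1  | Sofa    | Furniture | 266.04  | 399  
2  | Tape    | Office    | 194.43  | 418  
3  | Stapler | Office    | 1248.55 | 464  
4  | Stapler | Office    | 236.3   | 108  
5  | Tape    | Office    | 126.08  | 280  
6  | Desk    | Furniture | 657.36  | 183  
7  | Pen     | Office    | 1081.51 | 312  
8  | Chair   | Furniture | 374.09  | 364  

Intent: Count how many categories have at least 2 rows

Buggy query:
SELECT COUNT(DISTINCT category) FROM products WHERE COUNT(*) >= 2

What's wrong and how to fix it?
Bug: COUNT(*) cannot appear in WHERE; the per-group count doesn't exist yet

Fix: Use a subquery that GROUPs and filters with HAVING, then count its rows

Corrected query:
SELECT COUNT(*) FROM (SELECT category FROM products GROUP BY category HAVING COUNT(*) >= 2)

Result:
COUNT(*)
--------
2       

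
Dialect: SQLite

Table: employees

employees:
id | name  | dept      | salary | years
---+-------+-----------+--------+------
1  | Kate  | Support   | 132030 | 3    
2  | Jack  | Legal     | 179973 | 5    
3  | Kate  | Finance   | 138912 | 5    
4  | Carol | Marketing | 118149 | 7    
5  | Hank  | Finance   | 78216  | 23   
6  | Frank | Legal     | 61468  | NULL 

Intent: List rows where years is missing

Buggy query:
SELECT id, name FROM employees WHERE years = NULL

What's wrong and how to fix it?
Bug: Comparing to NULL with '=' never matches; NULL = NULL is unknown, not true

Fix: Use IS NULL to test for NULL

Corrected query:
SELECT id, name FROM employees WHERE years IS NULL

Result:
id | name 
---+------
6  | Frank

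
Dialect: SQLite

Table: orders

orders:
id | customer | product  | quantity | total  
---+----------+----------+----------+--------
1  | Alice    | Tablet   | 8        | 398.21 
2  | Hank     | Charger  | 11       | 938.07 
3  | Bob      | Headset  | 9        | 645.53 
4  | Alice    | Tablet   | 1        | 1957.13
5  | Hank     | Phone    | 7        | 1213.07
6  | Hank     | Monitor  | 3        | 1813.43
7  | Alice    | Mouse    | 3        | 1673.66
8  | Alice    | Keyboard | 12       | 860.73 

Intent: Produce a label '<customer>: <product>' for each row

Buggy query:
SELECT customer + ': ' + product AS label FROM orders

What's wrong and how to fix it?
Bug: '+' is numeric addition; on text columns SQLite converts them to 0 instead of concatenating

Fix: Use the || operator for string concatenation

Corrected query:
SELECT customer || ': ' || product AS label FROM orders

Result:
label          
---------------
Alice: Tablet  
Hank: Charger  
Bob: Headset   
Alice: Tablet  
Hank: Phone    
Hank: Monitor  
Alice: Mouse   
Alice: Keyboard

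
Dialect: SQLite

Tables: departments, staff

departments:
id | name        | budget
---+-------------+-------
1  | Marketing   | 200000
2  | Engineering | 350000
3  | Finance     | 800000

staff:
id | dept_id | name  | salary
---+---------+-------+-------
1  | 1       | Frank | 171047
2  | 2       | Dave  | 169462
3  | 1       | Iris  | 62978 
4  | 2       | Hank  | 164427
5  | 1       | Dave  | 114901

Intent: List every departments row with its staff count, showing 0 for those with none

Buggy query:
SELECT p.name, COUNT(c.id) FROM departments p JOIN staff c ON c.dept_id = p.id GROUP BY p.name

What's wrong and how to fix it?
Bug: INNER JOIN drops departments rows that have no matching staff rows

Fix: Use LEFT JOIN so parents without children still appear (COUNT(c.id) gives 0)

Corrected query:
SELECT p.name, COUNT(c.id) FROM departments p LEFT JOIN staff c ON c.dept_id = p.id GROUP BY p.name

Result:
name        | COUNT(c.id)
------------+------------
Engineering | 2          
Finance     | 0          
Marketing   | 3          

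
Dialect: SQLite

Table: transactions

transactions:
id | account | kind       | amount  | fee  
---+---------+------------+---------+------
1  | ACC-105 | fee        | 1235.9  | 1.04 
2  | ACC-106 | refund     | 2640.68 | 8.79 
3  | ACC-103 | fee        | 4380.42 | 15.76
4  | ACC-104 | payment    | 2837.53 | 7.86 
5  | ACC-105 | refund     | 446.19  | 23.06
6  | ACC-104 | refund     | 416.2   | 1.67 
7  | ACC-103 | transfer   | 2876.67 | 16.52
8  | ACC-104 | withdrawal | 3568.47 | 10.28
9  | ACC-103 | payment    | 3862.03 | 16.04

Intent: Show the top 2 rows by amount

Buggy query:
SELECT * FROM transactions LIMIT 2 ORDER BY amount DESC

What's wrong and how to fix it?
Bug: LIMIT must come after ORDER BY

Fix: Swap the clauses: ORDER BY first, then LIMIT

Corrected query:
SELECT * FROM transactions ORDER BY amount DESC LIMIT 2

Result:
id | account | kind    | amount  | fee  
---+---------+---------+---------+------
3  | ACC-103 | fee     | 4380.42 | 15.76
9  | ACC-103 | payment | 3862.03 | 16.04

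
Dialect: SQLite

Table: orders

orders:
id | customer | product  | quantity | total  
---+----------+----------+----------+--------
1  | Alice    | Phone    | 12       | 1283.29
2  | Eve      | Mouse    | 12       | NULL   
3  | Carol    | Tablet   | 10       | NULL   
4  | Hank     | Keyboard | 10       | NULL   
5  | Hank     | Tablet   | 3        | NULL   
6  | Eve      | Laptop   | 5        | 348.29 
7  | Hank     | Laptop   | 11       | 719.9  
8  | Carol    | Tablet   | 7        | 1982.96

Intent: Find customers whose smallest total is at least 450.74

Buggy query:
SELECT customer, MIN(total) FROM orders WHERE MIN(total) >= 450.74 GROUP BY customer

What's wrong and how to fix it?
Bug: MIN() in WHERE is a misuse of aggregate

Fix: Replace WHERE with HAVING after the GROUP BY

Corrected query:
SELECT customer, MIN(total) FROM orders GROUP BY customer HAVING MIN(total) >= 450.74

Result:
customer | MIN(total)
---------+-----------
Alice    | 1283.29   
Carol    | 1982.96   
Hank     | 719.9     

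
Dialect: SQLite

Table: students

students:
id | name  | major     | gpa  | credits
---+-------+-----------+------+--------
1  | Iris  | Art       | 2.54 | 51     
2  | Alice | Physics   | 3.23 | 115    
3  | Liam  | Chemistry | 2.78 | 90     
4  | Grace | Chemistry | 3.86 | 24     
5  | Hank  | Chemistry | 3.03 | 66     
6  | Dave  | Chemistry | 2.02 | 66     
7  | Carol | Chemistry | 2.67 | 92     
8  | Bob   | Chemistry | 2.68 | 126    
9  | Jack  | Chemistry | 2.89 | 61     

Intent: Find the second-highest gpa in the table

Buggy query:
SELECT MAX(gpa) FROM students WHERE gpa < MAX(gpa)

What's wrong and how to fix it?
Bug: MAX(gpa) on the right of the comparison is an aggregate-in-WHERE error

Fix: Compute the overall MAX in a subquery, then take MAX of rows below it

Corrected query:
SELECT MAX(gpa) FROM students WHERE gpa < (SELECT MAX(gpa) FROM students)

Result:
MAX(gpa)
--------
3.23    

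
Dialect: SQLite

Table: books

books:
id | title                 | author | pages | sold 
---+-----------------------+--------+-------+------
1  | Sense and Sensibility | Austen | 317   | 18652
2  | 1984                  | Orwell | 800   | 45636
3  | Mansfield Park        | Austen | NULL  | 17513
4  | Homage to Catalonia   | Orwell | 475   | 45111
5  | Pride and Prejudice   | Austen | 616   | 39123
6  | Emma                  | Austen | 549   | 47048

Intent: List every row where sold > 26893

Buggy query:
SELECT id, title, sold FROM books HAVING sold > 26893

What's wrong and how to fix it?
Bug: HAVING filters the output of aggregation, but this query has no GROUP BY and no aggregate functions, so SQLite rejects it (HAVING clause on a non-aggregate query); the condition here is per row

Fix: Use WHERE for row-level filtering

Corrected query:
SELECT id, title, sold FROM books WHERE sold > 26893

Result:
id | title               | sold 
---+---------------------+------
2  | 1984                | 45636
4  | Homage to Catalonia | 45111
5  | Pride and Prejudice | 39123
6  | Emma                | 47048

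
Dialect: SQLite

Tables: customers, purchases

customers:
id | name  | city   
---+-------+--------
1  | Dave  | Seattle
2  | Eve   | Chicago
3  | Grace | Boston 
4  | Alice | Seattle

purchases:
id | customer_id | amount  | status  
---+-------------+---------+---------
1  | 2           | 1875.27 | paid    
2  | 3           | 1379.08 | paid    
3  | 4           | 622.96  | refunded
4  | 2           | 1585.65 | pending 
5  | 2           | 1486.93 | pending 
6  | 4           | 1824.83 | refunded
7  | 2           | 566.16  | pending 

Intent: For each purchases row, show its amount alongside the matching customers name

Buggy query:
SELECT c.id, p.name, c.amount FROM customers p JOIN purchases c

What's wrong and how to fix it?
Bug: JOIN with no ON clause produces a cartesian product; every purchases row pairs with every customers row

Fix: Add ON c.customer_id = p.id to the JOIN

Corrected query:
SELECT c.id, p.name, c.amount FROM customers p JOIN purchases c ON c.customer_id = p.id

Result:
id | name  | amount 
---+-------+--------
1  | Eve   | 1875.27
2  | Grace | 1379.08
3  | Alice | 622.96 
4  | Eve   | 1585.65
5  | Eve   | 1486.93
6  | Alice | 1824.83
7  | Eve   | 566.16 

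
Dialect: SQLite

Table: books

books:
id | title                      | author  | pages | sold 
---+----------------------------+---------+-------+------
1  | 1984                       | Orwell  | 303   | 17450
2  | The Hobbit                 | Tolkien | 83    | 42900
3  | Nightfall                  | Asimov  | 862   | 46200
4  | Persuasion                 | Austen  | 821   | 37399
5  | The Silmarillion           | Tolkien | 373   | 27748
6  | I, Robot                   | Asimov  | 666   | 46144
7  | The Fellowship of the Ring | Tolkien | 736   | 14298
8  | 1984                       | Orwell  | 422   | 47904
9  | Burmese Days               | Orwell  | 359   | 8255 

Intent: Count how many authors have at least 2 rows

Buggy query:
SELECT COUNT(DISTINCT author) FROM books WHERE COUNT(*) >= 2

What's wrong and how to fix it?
Bug: WHERE filters individual rows, not groups, so a group-level COUNT is invalid there

Fix: Group first with HAVING COUNT(*) >= 2, then COUNT the resulting groups

Corrected query:
SELECT COUNT(*) FROM (SELECT author FROM books GROUP BY author HAVING COUNT(*) >= 2)

Result:
COUNT(*)
--------
3       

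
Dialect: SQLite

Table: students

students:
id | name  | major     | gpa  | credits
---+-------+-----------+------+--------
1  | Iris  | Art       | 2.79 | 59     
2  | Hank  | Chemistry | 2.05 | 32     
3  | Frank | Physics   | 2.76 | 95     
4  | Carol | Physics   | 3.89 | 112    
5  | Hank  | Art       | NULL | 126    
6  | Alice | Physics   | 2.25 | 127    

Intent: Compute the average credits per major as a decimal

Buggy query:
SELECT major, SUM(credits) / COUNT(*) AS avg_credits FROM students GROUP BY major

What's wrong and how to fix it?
Bug: Both operands are integers, so '/' performs integer division and truncates

Fix: Multiply by 1.0 (or CAST to REAL) to force floating-point division

Corrected query:
SELECT major, SUM(credits) * 1.0 / COUNT(*) AS avg_credits FROM students GROUP BY major

Result:
major     | avg_credits
----------+------------
Art       | 92.5       
Chemistry | 32         
Physics   | 111.333333 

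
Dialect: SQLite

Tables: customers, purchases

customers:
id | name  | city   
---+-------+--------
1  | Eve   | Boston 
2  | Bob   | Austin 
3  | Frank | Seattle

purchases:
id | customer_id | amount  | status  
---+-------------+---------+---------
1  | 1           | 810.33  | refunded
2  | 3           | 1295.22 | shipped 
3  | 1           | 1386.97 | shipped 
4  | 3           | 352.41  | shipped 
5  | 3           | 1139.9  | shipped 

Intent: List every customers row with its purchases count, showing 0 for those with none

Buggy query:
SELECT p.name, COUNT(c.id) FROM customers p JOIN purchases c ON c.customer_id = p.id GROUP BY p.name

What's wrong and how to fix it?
Bug: INNER JOIN drops customers rows that have no matching purchases rows

Fix: Use LEFT JOIN so parents without children still appear (COUNT(c.id) gives 0)

Corrected query:
SELECT p.name, COUNT(c.id) FROM customers p LEFT JOIN purchases c ON c.customer_id = p.id GROUP BY p.name

Result:
name  | COUNT(c.id)
------+------------
Bob   | 0          
Eve   | 2          
Frank | 3          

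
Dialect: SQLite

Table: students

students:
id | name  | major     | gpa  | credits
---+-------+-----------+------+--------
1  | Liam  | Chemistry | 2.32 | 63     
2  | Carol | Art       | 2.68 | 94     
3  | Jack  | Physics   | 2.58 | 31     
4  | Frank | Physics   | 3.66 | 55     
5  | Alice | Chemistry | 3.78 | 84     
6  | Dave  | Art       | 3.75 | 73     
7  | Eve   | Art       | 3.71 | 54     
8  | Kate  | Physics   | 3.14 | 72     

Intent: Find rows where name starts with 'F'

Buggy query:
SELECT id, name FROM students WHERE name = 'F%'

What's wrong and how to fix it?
Bug: '=' compares the literal string including the % character; pattern matching needs LIKE

Fix: Replace '=' with LIKE so 'F%' is treated as a pattern

Corrected query:
SELECT id, name FROM students WHERE name LIKE 'F%'

Result:
id | name 
---+------
4  | Frank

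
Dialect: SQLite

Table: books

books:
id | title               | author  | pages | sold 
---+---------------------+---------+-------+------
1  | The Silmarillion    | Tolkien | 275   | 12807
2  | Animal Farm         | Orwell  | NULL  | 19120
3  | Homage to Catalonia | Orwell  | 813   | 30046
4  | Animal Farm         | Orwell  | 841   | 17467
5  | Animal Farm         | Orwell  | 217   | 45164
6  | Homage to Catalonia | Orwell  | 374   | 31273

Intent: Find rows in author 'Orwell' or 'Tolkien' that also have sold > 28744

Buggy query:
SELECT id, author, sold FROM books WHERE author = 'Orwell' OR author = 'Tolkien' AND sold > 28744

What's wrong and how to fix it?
Bug: Without parentheses, AND is evaluated before OR, so the sold filter only applies to the 'Tolkien' branch

Fix: Add parentheses around the OR so the AND applies to both alternatives

Corrected query:
SELECT id, author, sold FROM books WHERE (author = 'Orwell' OR author = 'Tolkien') AND sold > 28744

Result:
id | author | sold 
---+--------+------
3  | Orwell | 30046
5  | Orwell | 45164
6  | Orwell | 31273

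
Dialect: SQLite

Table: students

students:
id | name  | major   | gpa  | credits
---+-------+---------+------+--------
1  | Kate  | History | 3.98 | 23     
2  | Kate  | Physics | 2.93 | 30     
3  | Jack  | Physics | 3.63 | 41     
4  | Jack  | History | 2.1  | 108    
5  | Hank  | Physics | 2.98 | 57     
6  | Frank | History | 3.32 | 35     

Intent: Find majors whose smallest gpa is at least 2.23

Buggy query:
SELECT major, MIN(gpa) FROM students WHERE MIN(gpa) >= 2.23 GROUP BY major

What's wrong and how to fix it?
Bug: MIN() in WHERE is a misuse of aggregate

Fix: Replace WHERE with HAVING after the GROUP BY

Corrected query:
SELECT major, MIN(gpa) FROM students GROUP BY major HAVING MIN(gpa) >= 2.23

Result:
major   | MIN(gpa)
--------+---------
Physics | 2.93    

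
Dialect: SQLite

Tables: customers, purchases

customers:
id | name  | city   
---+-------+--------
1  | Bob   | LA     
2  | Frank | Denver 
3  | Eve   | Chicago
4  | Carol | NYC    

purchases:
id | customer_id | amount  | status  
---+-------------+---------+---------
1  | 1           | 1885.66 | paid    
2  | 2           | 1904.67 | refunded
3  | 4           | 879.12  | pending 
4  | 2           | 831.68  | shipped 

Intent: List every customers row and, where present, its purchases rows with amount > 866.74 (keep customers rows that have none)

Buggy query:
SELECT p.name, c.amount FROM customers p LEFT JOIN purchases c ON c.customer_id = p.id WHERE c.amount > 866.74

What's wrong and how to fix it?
Bug: Filtering c.amount in WHERE discards the NULL rows produced by LEFT JOIN, turning it into an inner join

Fix: Put 'c.amount > 866.74' in the JOIN's ON clause instead of WHERE

Corrected query:
SELECT p.name, c.amount FROM customers p LEFT JOIN purchases c ON c.customer_id = p.id AND c.amount > 866.74

Result:
name  | amount 
------+--------
Bob   | 1885.66
Frank | 1904.67
Eve   | NULL   
Carol | 879.12 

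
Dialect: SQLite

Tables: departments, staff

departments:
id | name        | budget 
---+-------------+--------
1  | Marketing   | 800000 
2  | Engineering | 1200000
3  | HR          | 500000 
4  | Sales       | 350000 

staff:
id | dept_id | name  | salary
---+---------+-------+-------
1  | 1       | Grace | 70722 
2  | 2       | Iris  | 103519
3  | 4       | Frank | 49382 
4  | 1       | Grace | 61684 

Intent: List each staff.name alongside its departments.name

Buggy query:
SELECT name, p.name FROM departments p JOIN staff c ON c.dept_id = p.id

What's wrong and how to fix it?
Bug: 'name' exists in both joined tables, so the database can't tell which one is meant

Fix: Qualify the column with its table alias (c.name)

Corrected query:
SELECT c.name, p.name FROM departments p JOIN staff c ON c.dept_id = p.id

Result:
name  | name       
------+------------
Grace | Marketing  
Iris  | Engineering
Frank | Sales      
Grace | Marketing  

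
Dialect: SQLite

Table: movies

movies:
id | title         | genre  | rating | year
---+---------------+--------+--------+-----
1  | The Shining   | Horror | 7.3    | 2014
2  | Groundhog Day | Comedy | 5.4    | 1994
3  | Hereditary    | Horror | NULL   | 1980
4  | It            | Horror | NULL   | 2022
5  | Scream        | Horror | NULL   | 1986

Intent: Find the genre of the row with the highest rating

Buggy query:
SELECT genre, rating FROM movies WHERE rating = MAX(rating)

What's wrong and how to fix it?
Bug: MAX(rating) is an aggregate and cannot be used directly in WHERE

Fix: Use a subquery: WHERE rating = (SELECT MAX(rating) FROM movies)

Corrected query:
SELECT genre, rating FROM movies WHERE rating = (SELECT MAX(rating) FROM movies)

Result:
genre  | rating
-------+-------
Horror | 7.3   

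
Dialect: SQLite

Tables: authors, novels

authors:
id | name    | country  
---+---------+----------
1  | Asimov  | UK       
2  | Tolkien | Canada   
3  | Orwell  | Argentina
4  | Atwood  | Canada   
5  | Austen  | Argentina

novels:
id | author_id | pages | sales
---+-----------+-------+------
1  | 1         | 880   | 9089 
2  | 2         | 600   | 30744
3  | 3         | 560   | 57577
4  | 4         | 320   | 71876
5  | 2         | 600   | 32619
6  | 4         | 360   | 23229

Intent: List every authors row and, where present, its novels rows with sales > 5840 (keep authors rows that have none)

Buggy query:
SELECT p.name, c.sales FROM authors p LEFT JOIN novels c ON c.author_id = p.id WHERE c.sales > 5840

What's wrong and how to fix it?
Bug: A WHERE condition on the right-hand table after LEFT JOIN drops unmatched parents

Fix: Put 'c.sales > 5840' in the JOIN's ON clause instead of WHERE

Corrected query:
SELECT p.name, c.sales FROM authors p LEFT JOIN novels c ON c.author_id = p.id AND c.sales > 5840

Result:
name    | sales
--------+------
Asimov  | 9089 
Tolkien | 30744
Tolkien | 32619
Orwell  | 57577
Atwood  | 23229
Atwood  | 71876
Austen  | NULL 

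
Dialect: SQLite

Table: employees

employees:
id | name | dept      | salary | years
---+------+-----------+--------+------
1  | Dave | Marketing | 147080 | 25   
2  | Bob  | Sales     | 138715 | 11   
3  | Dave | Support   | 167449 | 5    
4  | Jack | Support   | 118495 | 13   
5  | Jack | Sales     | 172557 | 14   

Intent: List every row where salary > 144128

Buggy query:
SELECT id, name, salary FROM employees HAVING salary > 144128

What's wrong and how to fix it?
Bug: This is a non-aggregate query (no GROUP BY, no aggregates), so in SQLite the HAVING clause is invalid here; a row-level condition belongs in WHERE

Fix: Use WHERE for row-level filtering

Corrected query:
SELECT id, name, salary FROM employees WHERE salary > 144128

Result:
id | name | salary
---+------+-------
1  | Dave | 147080
3  | Dave | 167449
5  | Jack | 172557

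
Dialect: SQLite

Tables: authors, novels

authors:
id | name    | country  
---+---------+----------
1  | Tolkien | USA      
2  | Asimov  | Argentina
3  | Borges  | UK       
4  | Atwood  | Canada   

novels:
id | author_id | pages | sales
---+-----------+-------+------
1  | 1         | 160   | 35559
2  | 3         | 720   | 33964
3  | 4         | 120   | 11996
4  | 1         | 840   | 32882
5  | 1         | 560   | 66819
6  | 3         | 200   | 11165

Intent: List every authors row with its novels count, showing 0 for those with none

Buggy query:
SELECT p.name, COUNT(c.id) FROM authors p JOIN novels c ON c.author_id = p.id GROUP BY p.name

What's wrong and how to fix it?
Bug: An inner join excludes parents with zero children

Fix: Use LEFT JOIN so parents without children still appear (COUNT(c.id) gives 0)

Corrected query:
SELECT p.name, COUNT(c.id) FROM authors p LEFT JOIN novels c ON c.author_id = p.id GROUP BY p.name

Result:
name    | COUNT(c.id)
--------+------------
Asimov  | 0          
Atwood  | 1          
Borges  | 2          
Tolkien | 3          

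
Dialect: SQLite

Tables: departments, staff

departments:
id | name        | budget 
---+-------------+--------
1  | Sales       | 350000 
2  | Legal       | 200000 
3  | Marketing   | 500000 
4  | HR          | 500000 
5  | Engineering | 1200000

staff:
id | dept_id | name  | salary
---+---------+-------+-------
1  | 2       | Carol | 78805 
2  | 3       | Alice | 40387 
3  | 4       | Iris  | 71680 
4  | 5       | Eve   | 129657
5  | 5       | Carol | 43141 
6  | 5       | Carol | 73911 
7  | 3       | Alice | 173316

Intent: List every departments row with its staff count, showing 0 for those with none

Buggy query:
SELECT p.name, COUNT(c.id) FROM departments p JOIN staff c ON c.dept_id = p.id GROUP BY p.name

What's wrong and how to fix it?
Bug: INNER JOIN drops departments rows that have no matching staff rows

Fix: Switch to LEFT JOIN to retain unmatched parent rows

Corrected query:
SELECT p.name, COUNT(c.id) FROM departments p LEFT JOIN staff c ON c.dept_id = p.id GROUP BY p.name

Result:
name        | COUNT(c.id)
------------+------------
Engineering | 3          
HR          | 1          
Legal       | 1          
Marketing   | 2          
Sales       | 0          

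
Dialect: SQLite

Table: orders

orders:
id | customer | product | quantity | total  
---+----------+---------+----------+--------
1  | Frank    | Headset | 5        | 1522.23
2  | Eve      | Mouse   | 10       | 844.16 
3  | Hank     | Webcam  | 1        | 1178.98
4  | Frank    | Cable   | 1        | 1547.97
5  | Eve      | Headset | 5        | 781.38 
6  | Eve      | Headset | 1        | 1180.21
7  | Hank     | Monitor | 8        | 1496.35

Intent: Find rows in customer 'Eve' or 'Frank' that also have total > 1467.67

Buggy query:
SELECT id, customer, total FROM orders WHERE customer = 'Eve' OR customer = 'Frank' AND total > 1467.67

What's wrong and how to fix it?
Bug: Without parentheses, AND is evaluated before OR, so the total filter only applies to the 'Frank' branch

Fix: Add parentheses around the OR so the AND applies to both alternatives

Corrected query:
SELECT id, customer, total FROM orders WHERE (customer = 'Eve' OR customer = 'Frank') AND total > 1467.67

Result:
id | customer | total  
---+----------+--------
1  | Frank    | 1522.23
4  | Frank    | 1547.97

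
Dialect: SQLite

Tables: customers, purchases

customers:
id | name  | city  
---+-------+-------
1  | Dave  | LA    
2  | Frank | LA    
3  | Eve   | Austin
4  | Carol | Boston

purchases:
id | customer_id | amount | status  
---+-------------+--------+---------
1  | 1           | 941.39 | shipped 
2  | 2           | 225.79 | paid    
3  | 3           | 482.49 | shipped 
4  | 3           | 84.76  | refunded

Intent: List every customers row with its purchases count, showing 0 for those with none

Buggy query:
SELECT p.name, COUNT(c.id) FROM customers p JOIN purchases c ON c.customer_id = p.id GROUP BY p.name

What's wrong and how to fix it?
Bug: An inner join excludes parents with zero children

Fix: Switch to LEFT JOIN to retain unmatched parent rows

Corrected query:
SELECT p.name, COUNT(c.id) FROM customers p LEFT JOIN purchases c ON c.customer_id = p.id GROUP BY p.name

Result:
name  | COUNT(c.id)
------+------------
Carol | 0          
Dave  | 1          
Eve   | 2          
Frank | 1          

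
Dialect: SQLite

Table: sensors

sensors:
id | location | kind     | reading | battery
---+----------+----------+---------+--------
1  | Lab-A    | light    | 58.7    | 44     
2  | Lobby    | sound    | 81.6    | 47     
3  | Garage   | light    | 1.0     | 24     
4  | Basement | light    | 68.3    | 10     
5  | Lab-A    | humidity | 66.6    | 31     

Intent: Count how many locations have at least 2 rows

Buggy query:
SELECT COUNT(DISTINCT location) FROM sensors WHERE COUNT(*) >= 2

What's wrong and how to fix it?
Bug: WHERE filters individual rows, not groups, so a group-level COUNT is invalid there

Fix: Use a subquery that GROUPs and filters with HAVING, then count its rows

Corrected query:
SELECT COUNT(*) FROM (SELECT location FROM sensors GROUP BY location HAVING COUNT(*) >= 2)

Result:
COUNT(*)
--------
1       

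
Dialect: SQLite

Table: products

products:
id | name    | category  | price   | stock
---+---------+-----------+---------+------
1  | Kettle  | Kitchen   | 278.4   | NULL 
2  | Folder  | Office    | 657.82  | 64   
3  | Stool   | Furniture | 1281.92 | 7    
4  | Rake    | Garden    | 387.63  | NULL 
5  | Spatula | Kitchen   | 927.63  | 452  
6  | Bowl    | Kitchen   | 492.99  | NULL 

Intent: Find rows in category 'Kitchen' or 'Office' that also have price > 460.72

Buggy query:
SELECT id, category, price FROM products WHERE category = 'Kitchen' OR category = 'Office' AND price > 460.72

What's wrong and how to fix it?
Bug: AND binds tighter than OR, so this parses as category = 'Kitchen' OR (category = 'Office' AND price > 460.72)

Fix: Group the OR with parentheses (or use IN), then AND the threshold

Corrected query:
SELECT id, category, price FROM products WHERE (category = 'Kitchen' OR category = 'Office') AND price > 460.72

Result:
id | category | price 
---+----------+-------
2  | Office   | 657.82
5  | Kitchen  | 927.63
6  | Kitchen  | 492.99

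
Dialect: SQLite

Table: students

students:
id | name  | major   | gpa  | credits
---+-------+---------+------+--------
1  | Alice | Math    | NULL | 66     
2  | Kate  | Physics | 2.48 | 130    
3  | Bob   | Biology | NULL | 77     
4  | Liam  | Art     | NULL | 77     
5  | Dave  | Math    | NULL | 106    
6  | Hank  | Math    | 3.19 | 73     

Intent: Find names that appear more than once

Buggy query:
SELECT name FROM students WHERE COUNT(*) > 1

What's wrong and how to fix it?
Bug: COUNT(*) is an aggregate and cannot be used in WHERE

Fix: Group first, then use HAVING for the count condition

Corrected query:
SELECT name FROM students GROUP BY name HAVING COUNT(*) > 1

Result:
(no rows)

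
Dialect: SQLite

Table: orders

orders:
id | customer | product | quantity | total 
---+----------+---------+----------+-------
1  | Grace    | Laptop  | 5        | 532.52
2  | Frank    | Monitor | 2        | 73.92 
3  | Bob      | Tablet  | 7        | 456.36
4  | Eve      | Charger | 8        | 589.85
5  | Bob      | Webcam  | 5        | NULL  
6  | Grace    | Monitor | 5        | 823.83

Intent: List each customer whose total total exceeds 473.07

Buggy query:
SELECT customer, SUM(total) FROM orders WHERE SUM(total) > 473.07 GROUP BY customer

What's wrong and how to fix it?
Bug: SUM(total) is an aggregate, but WHERE filters rows before aggregation

Fix: Move the aggregate condition to a HAVING clause

Corrected query:
SELECT customer, SUM(total) FROM orders GROUP BY customer HAVING SUM(total) > 473.07

Result:
customer | SUM(total)
---------+-----------
Eve      | 589.85    
Grace    | 1356.35   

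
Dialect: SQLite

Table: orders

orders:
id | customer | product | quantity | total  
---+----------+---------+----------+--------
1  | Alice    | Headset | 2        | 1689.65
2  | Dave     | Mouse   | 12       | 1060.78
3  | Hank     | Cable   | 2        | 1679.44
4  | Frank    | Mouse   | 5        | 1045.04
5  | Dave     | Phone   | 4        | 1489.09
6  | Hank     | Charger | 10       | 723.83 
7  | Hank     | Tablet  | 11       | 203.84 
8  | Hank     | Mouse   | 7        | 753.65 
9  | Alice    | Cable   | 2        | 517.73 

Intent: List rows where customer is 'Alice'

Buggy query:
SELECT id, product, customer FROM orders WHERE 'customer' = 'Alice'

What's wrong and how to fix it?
Bug: Single quotes denote string literals in SQL; the column name is being compared as a constant string

Fix: Reference the column as customer without single quotes

Corrected query:
SELECT id, product, customer FROM orders WHERE customer = 'Alice'

Result:
id | product | customer
---+---------+---------
1  | Headset | Alice   
9  | Cable   | Alice   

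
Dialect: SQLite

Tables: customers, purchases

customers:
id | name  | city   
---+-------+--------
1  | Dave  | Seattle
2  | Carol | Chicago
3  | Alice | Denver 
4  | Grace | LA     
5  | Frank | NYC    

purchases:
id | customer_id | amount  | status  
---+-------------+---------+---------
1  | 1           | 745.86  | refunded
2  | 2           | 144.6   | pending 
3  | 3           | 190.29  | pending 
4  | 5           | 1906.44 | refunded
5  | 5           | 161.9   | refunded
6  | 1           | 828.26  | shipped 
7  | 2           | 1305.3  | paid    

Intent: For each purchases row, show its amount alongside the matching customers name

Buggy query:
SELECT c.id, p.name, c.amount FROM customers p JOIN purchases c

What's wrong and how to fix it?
Bug: Missing join condition: each purchases row is matched to all customers rows instead of just its own

Fix: Specify the join condition linking the foreign key to the parent id

Corrected query:
SELECT c.id, p.name, c.amount FROM customers p JOIN purchases c ON c.customer_id = p.id

Result:
id | name  | amount 
---+-------+--------
1  | Dave  | 745.86 
2  | Carol | 144.6  
3  | Alice | 190.29 
4  | Frank | 1906.44
5  | Frank | 161.9  
6  | Dave  | 828.26 
7  | Carol | 1305.3 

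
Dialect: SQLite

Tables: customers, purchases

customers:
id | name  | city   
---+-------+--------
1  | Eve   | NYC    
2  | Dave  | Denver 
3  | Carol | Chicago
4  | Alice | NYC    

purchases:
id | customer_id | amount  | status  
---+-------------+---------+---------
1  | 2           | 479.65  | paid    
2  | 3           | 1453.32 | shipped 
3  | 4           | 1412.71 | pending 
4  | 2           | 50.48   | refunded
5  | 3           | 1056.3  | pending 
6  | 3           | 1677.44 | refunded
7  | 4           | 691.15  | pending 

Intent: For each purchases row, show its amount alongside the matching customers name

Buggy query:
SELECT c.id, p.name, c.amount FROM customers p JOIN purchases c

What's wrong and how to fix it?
Bug: JOIN with no ON clause produces a cartesian product; every purchases row pairs with every customers row

Fix: Add ON c.customer_id = p.id to the JOIN

Corrected query:
SELECT c.id, p.name, c.amount FROM customers p JOIN purchases c ON c.customer_id = p.id

Result:
id | name  | amount 
---+-------+--------
1  | Dave  | 479.65 
2  | Carol | 1453.32
3  | Alice | 1412.71
4  | Dave  | 50.48  
5  | Carol | 1056.3 
6  | Carol | 1677.44
7  | Alice | 691.15 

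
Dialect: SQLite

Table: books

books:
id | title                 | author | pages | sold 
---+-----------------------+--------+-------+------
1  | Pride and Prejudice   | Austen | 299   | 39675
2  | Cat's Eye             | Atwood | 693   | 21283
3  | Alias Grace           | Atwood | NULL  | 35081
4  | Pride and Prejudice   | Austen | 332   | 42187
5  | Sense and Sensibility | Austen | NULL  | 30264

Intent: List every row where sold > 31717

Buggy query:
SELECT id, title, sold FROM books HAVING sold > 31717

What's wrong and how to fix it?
Bug: HAVING filters the output of aggregation, but this query has no GROUP BY and no aggregate functions, so SQLite rejects it (HAVING clause on a non-aggregate query); the condition here is per row

Fix: Use WHERE for row-level filtering

Corrected query:
SELECT id, title, sold FROM books WHERE sold > 31717

Result:
id | title               | sold 
---+---------------------+------
1  | Pride and Prejudice | 39675
3  | Alias Grace         | 35081
4  | Pride and Prejudice | 42187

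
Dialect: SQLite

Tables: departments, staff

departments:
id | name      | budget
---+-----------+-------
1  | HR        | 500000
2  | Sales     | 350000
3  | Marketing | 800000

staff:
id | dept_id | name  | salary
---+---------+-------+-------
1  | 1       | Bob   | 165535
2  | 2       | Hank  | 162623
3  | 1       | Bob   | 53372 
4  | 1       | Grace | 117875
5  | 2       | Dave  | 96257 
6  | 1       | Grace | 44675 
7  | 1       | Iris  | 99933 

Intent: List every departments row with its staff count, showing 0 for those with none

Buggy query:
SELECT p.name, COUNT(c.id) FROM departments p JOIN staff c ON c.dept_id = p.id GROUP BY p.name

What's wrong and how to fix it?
Bug: INNER JOIN drops departments rows that have no matching staff rows

Fix: Use LEFT JOIN so parents without children still appear (COUNT(c.id) gives 0)

Corrected query:
SELECT p.name, COUNT(c.id) FROM departments p LEFT JOIN staff c ON c.dept_id = p.id GROUP BY p.name

Result:
name      | COUNT(c.id)
----------+------------
HR        | 5          
Marketing | 0          
Sales     | 2          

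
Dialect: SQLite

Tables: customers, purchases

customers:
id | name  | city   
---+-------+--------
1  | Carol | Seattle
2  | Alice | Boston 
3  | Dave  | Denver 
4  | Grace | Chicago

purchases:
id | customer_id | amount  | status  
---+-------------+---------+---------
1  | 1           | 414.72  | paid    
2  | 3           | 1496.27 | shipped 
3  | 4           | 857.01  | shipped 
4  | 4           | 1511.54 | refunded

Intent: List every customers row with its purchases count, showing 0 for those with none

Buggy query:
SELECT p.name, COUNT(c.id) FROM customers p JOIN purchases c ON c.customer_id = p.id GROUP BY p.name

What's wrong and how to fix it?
Bug: An inner join excludes parents with zero children

Fix: Switch to LEFT JOIN to retain unmatched parent rows

Corrected query:
SELECT p.name, COUNT(c.id) FROM customers p LEFT JOIN purchases c ON c.customer_id = p.id GROUP BY p.name

Result:
name  | COUNT(c.id)
------+------------
Alice | 0          
Carol | 1          
Dave  | 1          
Grace | 2          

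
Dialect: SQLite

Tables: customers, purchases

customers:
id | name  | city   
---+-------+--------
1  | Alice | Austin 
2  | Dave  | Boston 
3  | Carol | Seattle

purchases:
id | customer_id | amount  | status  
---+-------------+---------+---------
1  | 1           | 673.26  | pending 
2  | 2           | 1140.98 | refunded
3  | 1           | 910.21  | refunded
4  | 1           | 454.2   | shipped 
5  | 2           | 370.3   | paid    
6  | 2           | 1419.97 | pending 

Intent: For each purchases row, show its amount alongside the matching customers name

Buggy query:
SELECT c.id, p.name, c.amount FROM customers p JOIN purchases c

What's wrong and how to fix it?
Bug: JOIN with no ON clause produces a cartesian product; every purchases row pairs with every customers row

Fix: Specify the join condition linking the foreign key to the parent id

Corrected query:
SELECT c.id, p.name, c.amount FROM customers p JOIN purchases c ON c.customer_id = p.id

Result:
id | name  | amount 
---+-------+--------
1  | Alice | 673.26 
2  | Dave  | 1140.98
3  | Alice | 910.21 
4  | Alice | 454.2  
5  | Dave  | 370.3  
6  | Dave  | 1419.97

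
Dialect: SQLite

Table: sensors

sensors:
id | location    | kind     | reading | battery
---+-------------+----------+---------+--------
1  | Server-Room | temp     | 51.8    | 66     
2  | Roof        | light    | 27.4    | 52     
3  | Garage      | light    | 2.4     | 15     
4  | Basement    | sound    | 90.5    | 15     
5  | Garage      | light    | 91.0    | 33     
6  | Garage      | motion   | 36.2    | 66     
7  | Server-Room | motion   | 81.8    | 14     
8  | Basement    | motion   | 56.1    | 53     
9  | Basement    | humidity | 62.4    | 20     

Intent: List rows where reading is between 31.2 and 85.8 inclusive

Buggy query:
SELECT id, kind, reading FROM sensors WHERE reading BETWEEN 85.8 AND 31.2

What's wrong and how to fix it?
Bug: BETWEEN expects the lower bound first; with 85.8 AND 31.2 the range is empty

Fix: Write BETWEEN 31.2 AND 85.8

Corrected query:
SELECT id, kind, reading FROM sensors WHERE reading BETWEEN 31.2 AND 85.8

Result:
id | kind     | reading
---+----------+--------
1  | temp     | 51.8   
6  | motion   | 36.2   
7  | motion   | 81.8   
8  | motion   | 56.1   
9  | humidity | 62.4   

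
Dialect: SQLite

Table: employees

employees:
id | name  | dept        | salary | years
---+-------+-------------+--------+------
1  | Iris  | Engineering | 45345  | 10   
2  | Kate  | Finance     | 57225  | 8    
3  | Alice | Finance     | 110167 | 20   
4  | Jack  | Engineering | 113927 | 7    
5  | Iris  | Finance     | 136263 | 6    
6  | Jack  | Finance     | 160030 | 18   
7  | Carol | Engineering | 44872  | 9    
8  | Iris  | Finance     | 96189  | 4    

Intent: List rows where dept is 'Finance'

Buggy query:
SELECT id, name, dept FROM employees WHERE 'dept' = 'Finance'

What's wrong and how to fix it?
Bug: 'dept' in single quotes is a string literal, not the column; the comparison is literal-vs-literal and never true

Fix: Remove the quotes around the column name (or use double quotes for an identifier)

Corrected query:
SELECT id, name, dept FROM employees WHERE dept = 'Finance'

Result:
id | name  | dept   
---+-------+--------
2  | Kate  | Finance
3  | Alice | Finance
5  | Iris  | Finance
6  | Jack  | Finance
8  | Iris  | Finance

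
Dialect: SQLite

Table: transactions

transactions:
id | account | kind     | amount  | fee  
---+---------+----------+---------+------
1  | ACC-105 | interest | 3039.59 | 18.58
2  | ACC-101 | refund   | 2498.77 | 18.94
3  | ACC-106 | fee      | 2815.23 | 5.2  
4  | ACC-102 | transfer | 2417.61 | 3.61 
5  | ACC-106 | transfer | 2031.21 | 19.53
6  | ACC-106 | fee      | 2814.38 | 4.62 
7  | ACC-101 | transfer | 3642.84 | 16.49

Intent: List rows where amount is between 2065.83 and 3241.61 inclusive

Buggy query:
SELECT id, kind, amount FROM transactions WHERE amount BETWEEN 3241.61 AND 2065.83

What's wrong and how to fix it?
Bug: The bounds are reversed; BETWEEN a AND b requires a <= b to match anything

Fix: Write BETWEEN 2065.83 AND 3241.61

Corrected query:
SELECT id, kind, amount FROM transactions WHERE amount BETWEEN 2065.83 AND 3241.61

Result:
id | kind     | amount 
---+----------+--------
1  | interest | 3039.59
2  | refund   | 2498.77
3  | fee      | 2815.23
4  | transfer | 2417.61
6  | fee      | 2814.38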